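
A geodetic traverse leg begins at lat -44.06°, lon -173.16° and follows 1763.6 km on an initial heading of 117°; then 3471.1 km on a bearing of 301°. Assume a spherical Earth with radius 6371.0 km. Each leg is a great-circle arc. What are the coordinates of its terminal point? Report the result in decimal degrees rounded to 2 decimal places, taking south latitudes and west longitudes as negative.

latitude -28.31°, longitude 178.46°

Apply the spherical direct solution leg by leg, carrying full precision between legs.
Leg 1: from (-44.06°, -173.16°), δ = 1763.6/6371 = 0.276817 rad, θ = 117° → φ = -49.30°, λ = -151.23°.
Leg 2: from (-49.30°, -151.23°), δ = 3471.1/6371 = 0.544828 rad, θ = 301° → φ = -28.31°, λ = 178.46°.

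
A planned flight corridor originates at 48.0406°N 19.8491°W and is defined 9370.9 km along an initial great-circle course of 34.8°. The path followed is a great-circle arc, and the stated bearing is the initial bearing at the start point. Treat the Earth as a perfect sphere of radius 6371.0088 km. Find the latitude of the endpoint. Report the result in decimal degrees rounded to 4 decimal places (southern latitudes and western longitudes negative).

δ = 9370.9/6371.0088 = 1.470866 rad (84.2744°).
Converting: φ₁ = 0.838467 rad, θ = 0.607375 rad.
sin φ₂ = sin φ₁ cos δ + cos φ₁ sin δ cos θ = (0.743619)(0.099764) + (0.668604)(0.995011)(0.821149) = 0.620471
φ₂ = asin(0.620471) = 0.669343 rad = 38.3505°.
For the longitude increment, Δλ = atan2( sin θ sin δ cos φ₁, cos δ − sin φ₁ sin φ₂ ) = atan2(0.379678, -0.361630) = 133.6054°.
λ₂ = -19.8491° + 133.6054° = 113.7563°.

latitude 38.3505°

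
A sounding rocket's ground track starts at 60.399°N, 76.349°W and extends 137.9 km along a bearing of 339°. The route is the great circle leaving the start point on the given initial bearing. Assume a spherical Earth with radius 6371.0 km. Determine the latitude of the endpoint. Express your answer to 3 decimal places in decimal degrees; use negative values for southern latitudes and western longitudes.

latitude 61.554°

δ = 137.9/6371 = 0.021645 rad (1.2402°).
With φ₁ = 60.399° = 1.054161 rad and θ = 339° = 5.916666 rad:
Applying the spherical law of cosines for sides, sin φ₂ = sin φ₁ cos δ + cos φ₁ sin δ cos θ = 0.879263, so φ₂ = 61.554°.
For the longitude increment, Δλ = atan2( sin θ sin δ cos φ₁, cos δ − sin φ₁ sin φ₂ ) = atan2(-0.003831, 0.235258) = -0.933°.
λ₂ = λ₁ + Δλ = -77.282°.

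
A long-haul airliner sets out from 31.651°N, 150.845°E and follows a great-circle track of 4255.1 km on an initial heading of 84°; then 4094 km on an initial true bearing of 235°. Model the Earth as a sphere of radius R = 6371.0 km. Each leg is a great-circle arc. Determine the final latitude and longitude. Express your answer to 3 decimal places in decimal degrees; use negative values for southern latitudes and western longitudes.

Apply the spherical direct solution leg by leg, carrying full precision between legs.
Leg 1: from (31.651°, 150.845°), δ = 4255.1/6371 = 0.667886 rad, θ = 84° → φ = 27.846°, λ = -165.000°.
Leg 2: from (27.846°, -165.000°), δ = 4094/6371 = 0.642599 rad, θ = 235° → φ = 4.014°, λ = 165.521°.

latitude 4.014°, longitude 165.521°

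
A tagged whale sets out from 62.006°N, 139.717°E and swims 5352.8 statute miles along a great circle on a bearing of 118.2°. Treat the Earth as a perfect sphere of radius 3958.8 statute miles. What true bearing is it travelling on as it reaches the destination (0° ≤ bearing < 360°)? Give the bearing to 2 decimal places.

Angular distance δ = d/R = 5352.8 / 3958.8 = 1.352127 rad.
Start latitude φ₁ = 1.082209 rad; initial bearing θ = 2.062979 rad.
Destination latitude: φ₂ = arcsin( sin φ₁ cos δ + cos φ₁ sin δ cos θ ) = arcsin(-0.024974) = -1.431°.
Then Δλ = atan2(0.403815, 0.238983) = 1.036418 rad, from sin θ sin δ cos φ₁ over cos δ − sin φ₁ sin φ₂.
λ₂ = 139.717° + 59.382° = 199.099°, normalized to (−180°, 180°] → -160.901°.
The forward bearing on arrival equals the back-azimuth from the destination plus 180°.
Back-azimuth from P₂ (-1.43°, -160.90°) to P₁ (62.01°, 139.72°), with Δλ' = λ₁ − λ₂ = 300.62°: atan2( sin Δλ' cos φ₁ , cos φ₂ sin φ₁ − sin φ₂ cos φ₁ cos Δλ' ) = 335.56°.
Final bearing = (335.56° + 180°) mod 360° = 155.56°.

final bearing 155.56°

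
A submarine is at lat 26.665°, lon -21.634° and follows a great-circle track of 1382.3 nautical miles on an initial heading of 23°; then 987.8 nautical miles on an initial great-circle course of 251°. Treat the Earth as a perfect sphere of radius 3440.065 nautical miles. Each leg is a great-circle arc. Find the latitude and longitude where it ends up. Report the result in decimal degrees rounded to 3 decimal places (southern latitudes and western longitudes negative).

Apply the spherical direct solution leg by leg, carrying full precision between legs.
Leg 1: from (26.665°, -21.634°), δ = 1382.3/3440.065 = 0.401824 rad, θ = 23° → φ = 47.286°, λ = -8.615°.
Leg 2: from (47.286°, -8.615°), δ = 987.8/3440.065 = 0.287146 rad, θ = 251° → φ = 39.950°, λ = -29.060°.

latitude 39.950°, longitude -29.060°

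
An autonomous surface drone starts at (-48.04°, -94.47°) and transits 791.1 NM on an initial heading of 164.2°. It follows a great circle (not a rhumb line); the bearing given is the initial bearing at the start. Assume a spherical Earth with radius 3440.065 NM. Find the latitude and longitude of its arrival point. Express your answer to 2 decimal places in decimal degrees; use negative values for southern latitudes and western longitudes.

latitude -60.54°, longitude -87.22°

Angular distance δ = d/R = 791.1 / 3440.065 = 0.229967 rad.
Converting: φ₁ = -0.838456 rad, θ = 2.865831 rad.
Applying the spherical law of cosines for sides, sin φ₂ = sin φ₁ cos δ + cos φ₁ sin δ cos θ = -0.870684, so φ₂ = -60.54°.
For the longitude increment, Δλ = atan2( sin θ sin δ cos φ₁, cos δ − sin φ₁ sin φ₂ ) = atan2(0.041497, 0.326223) = 7.25°.
λ₂ = -94.47° + 7.25° = -87.22°.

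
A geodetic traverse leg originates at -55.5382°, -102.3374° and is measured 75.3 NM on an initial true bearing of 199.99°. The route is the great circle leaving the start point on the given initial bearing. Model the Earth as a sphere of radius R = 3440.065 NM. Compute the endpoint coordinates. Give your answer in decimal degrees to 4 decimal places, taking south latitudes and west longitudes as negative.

latitude -56.7144°, longitude -103.1186°

The arc subtends δ = 75.3/3440.065 = 0.021889 rad at the centre.
Converting: φ₁ = -0.969324 rad, θ = 3.490484 rad.
sin φ₂ = sin φ₁ cos δ + cos φ₁ sin δ cos θ = (-0.824504)(0.999760) + (0.565857)(0.021887)(-0.939752) = -0.835945
φ₂ = asin(-0.835945) = -0.989853 rad = -56.7144°.
For the longitude increment, Δλ = atan2( sin θ sin δ cos φ₁, cos δ − sin φ₁ sin φ₂ ) = atan2(-0.004234, 0.310521) = -0.7812°.
λ₂ = -102.3374° + -0.7812° = -103.1186°.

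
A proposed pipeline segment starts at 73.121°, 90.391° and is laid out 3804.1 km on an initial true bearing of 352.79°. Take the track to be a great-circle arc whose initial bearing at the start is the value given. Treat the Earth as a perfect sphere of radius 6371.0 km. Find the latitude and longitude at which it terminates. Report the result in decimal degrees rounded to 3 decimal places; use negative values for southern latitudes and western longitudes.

Angular distance δ = d/R = 3804.1 / 6371 = 0.597096 rad.
Start latitude φ₁ = 1.276202 rad; initial bearing θ = 6.157347 rad.
Applying the spherical law of cosines for sides, sin φ₂ = sin φ₁ cos δ + cos φ₁ sin δ cos θ = 0.953303, so φ₂ = 72.421°.
Δλ = atan2( sin θ sin δ cos φ₁ , cos δ − sin φ₁ sin φ₂ ) = atan2(-0.020489, -0.085263) = -2.905765 rad = -166.488°.
Hence λ₂ = 90.391° + -166.488° = -76.097°.

latitude 72.421°, longitude -76.097°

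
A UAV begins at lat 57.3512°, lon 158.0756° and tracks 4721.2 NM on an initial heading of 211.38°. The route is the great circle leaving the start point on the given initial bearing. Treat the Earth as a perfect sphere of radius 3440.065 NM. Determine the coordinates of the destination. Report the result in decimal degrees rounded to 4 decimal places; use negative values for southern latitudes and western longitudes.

latitude -16.5949°, longitude 125.8884°

Angular distance δ = d/R = 4721.2 / 3440.065 = 1.372416 rad.
Start latitude φ₁ = 1.000967 rad; initial bearing θ = 3.689277 rad.
Destination latitude: φ₂ = arcsin( sin φ₁ cos δ + cos φ₁ sin δ cos θ ) = arcsin(-0.285604) = -16.5949°.
Δλ = atan2( sin θ sin δ cos φ₁ , cos δ − sin φ₁ sin φ₂ ) = atan2(-0.275408, 0.437558) = -0.561772 rad = -32.1872°.
λ₂ = 158.0756° + -32.1872° = 125.8884°.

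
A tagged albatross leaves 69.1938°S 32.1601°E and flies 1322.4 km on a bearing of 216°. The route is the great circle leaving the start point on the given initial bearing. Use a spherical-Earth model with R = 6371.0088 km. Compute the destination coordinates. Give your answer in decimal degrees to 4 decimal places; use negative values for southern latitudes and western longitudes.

δ = 1322.4/6371.0088 = 0.207565 rad (11.8926°).
Converting: φ₁ = -1.207660 rad, θ = 3.769911 rad.
Destination latitude: φ₂ = arcsin( sin φ₁ cos δ + cos φ₁ sin δ cos θ ) = arcsin(-0.973943) = -76.8917°.
For the longitude increment, Δλ = atan2( sin θ sin δ cos φ₁, cos δ − sin φ₁ sin φ₂ ) = atan2(-0.043026, 0.068106) = -32.2828°.
λ₂ = 32.1601° + -32.2828° = -0.1227°.

latitude -76.8917°, longitude -0.1227°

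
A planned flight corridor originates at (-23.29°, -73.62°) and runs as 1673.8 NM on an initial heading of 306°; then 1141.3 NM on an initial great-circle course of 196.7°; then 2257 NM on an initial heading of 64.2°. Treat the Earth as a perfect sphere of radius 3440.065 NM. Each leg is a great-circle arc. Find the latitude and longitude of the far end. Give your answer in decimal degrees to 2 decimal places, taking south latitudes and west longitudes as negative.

latitude -4.34°, longitude -68.40°

Apply the spherical direct solution leg by leg, carrying full precision between legs.
Leg 1: from (-23.29°, -73.62°), δ = 1673.8/3440.065 = 0.486561 rad, θ = 306° → φ = -5.57°, λ = -95.96°.
Leg 2: from (-5.57°, -95.96°), δ = 1141.3/3440.065 = 0.331767 rad, θ = 196.7° → φ = -23.72°, λ = -101.83°.
Leg 3: from (-23.72°, -101.83°), δ = 2257/3440.065 = 0.656092 rad, θ = 64.2° → φ = -4.34°, λ = -68.40°.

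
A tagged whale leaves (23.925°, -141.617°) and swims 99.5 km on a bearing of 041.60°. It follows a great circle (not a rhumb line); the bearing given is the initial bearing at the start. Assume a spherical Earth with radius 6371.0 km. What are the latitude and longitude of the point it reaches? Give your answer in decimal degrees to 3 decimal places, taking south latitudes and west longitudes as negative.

latitude 24.593°, longitude -140.964°

δ = 99.5/6371 = 0.015618 rad (0.8948°).
Start latitude φ₁ = 0.417570 rad; initial bearing θ = 0.726057 rad.
Applying the spherical law of cosines for sides, sin φ₂ = sin φ₁ cos δ + cos φ₁ sin δ cos θ = 0.416166, so φ₂ = 24.593°.
For the longitude increment, Δλ = atan2( sin θ sin δ cos φ₁, cos δ − sin φ₁ sin φ₂ ) = atan2(0.009478, 0.831106) = 0.653°.
Hence λ₂ = -141.617° + 0.653° = -140.964°.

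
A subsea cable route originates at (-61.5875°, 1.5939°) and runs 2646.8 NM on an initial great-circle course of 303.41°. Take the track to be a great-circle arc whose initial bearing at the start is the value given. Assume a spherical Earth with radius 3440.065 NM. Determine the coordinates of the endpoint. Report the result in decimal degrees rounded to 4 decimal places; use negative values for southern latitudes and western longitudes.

Angular distance δ = d/R = 2646.8 / 3440.065 = 0.769404 rad.
Start latitude φ₁ = -1.074905 rad; initial bearing θ = 5.295503 rad.
Destination latitude: φ₂ = arcsin( sin φ₁ cos δ + cos φ₁ sin δ cos θ ) = arcsin(-0.449526) = -26.7133°.
For the longitude increment, Δλ = atan2( sin θ sin δ cos φ₁, cos δ − sin φ₁ sin φ₂ ) = atan2(-0.276327, 0.322947) = -40.5517°.
Hence λ₂ = 1.5939° + -40.5517° = -38.9578°.

latitude -26.7133°, longitude -38.9578°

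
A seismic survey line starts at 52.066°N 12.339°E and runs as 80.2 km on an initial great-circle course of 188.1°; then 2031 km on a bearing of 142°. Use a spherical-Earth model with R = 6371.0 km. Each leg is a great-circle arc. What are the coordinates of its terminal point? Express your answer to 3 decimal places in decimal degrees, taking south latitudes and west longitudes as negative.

latitude 35.973°, longitude 25.970°

Apply the spherical direct solution leg by leg, carrying full precision between legs.
Leg 1: from (52.066°, 12.339°), δ = 80.2/6371 = 0.012588 rad, θ = 188.1° → φ = 51.352°, λ = 12.176°.
Leg 2: from (51.352°, 12.176°), δ = 2031/6371 = 0.318788 rad, θ = 142° → φ = 35.973°, λ = 25.970°.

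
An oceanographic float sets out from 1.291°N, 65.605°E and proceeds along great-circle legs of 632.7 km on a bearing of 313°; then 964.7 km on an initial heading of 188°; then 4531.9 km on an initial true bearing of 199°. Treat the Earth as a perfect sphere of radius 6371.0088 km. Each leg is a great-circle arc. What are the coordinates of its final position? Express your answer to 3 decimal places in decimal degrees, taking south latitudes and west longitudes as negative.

latitude -41.411°, longitude 43.762°

Apply the spherical direct solution leg by leg, carrying full precision between legs.
Leg 1: from (1.291°, 65.605°), δ = 632.7/6371.0088 = 0.099309 rad, θ = 313° → φ = 5.165°, λ = 61.430°.
Leg 2: from (5.165°, 61.430°), δ = 964.7/6371.0088 = 0.151420 rad, θ = 188° → φ = -3.427°, λ = 60.225°.
Leg 3: from (-3.427°, 60.225°), δ = 4531.9/6371.0088 = 0.711332 rad, θ = 199° → φ = -41.411°, λ = 43.762°.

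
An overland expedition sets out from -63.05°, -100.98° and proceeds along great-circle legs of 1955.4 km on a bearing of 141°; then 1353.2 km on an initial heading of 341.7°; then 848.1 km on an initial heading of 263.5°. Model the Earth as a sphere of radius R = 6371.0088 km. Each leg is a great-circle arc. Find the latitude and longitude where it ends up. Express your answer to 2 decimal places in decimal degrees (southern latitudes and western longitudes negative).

latitude -61.11°, longitude -84.23°

Apply the spherical direct solution leg by leg, carrying full precision between legs.
Leg 1: from (-63.05°, -100.98°), δ = 1955.4/6371.0088 = 0.306922 rad, θ = 141° → φ = -72.97°, λ = -60.49°.
Leg 2: from (-72.97°, -60.49°), δ = 1353.2/6371.0088 = 0.212400 rad, θ = 341.7° → φ = -61.17°, λ = -68.38°.
Leg 3: from (-61.17°, -68.38°), δ = 848.1/6371.0088 = 0.133119 rad, θ = 263.5° → φ = -61.11°, λ = -84.23°.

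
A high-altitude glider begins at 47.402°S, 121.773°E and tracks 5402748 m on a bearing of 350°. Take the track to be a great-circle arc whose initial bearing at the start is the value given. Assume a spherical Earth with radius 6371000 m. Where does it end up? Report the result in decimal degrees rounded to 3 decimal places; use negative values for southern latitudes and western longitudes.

The arc subtends δ = 5402748/6371000 = 0.848022 rad at the centre.
Start latitude φ₁ = -0.827321 rad; initial bearing θ = 6.108652 rad.
Applying the spherical law of cosines for sides, sin φ₂ = sin φ₁ cos δ + cos φ₁ sin δ cos θ = 0.012988, so φ₂ = 0.744°.
Δλ = atan2( sin θ sin δ cos φ₁ , cos δ − sin φ₁ sin φ₂ ) = atan2(-0.088147, 0.671028) = -0.130614 rad = -7.484°.
λ₂ = 121.773° + -7.484° = 114.289°.

latitude 0.744°, longitude 114.289°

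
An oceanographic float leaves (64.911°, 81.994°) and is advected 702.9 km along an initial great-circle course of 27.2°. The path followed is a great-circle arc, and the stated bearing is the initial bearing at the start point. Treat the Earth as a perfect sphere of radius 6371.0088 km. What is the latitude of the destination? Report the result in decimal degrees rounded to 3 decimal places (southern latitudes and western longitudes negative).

latitude 70.334°

δ = 702.9/6371.0088 = 0.110328 rad (6.3213°).
Start latitude φ₁ = 1.132911 rad; initial bearing θ = 0.474730 rad.
sin φ₂ = sin φ₁ cos δ + cos φ₁ sin δ cos θ = (0.905650)(0.993920) + (0.424026)(0.110104)(0.889416) = 0.941668
φ₂ = asin(0.941668) = 1.227553 rad = 70.334°.
For the longitude increment, Δλ = atan2( sin θ sin δ cos φ₁, cos δ − sin φ₁ sin φ₂ ) = atan2(0.021341, 0.141098) = 8.601°.
Hence λ₂ = 81.994° + 8.601° = 90.595°.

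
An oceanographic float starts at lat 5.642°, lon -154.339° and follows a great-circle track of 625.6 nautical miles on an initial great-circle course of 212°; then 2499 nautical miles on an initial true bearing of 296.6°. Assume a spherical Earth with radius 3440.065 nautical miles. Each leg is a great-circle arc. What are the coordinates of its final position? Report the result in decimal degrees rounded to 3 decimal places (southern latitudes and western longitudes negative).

latitude 14.781°, longitude 162.256°

Apply the spherical direct solution leg by leg, carrying full precision between legs.
Leg 1: from (5.642°, -154.339°), δ = 625.6/3440.065 = 0.181857 rad, θ = 212° → φ = -3.207°, λ = -159.847°.
Leg 2: from (-3.207°, -159.847°), δ = 2499/3440.065 = 0.726440 rad, θ = 296.6° → φ = 14.781°, λ = 162.256°.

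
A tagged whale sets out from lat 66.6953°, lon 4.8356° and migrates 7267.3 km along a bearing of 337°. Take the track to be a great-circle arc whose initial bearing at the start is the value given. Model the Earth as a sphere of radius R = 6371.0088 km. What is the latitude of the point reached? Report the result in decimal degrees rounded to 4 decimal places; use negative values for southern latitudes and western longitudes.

latitude 45.5577°

Angular distance δ = d/R = 7267.3 / 6371.0088 = 1.140683 rad.
With φ₁ = 66.6953° = 1.164053 rad and θ = 337° = 5.881760 rad:
sin φ₂ = sin φ₁ cos δ + cos φ₁ sin δ cos θ = (0.918414)(0.416974) + (0.395621)(0.908918)(0.920505) = 0.713956
φ₂ = asin(0.713956) = 0.795132 rad = 45.5577°.
Δλ = atan2( sin θ sin δ cos φ₁ , cos δ − sin φ₁ sin φ₂ ) = atan2(-0.140502, -0.238733) = -2.609650 rad = -149.5219°.
Hence λ₂ = 4.8356° + -149.5219° = -144.6863°.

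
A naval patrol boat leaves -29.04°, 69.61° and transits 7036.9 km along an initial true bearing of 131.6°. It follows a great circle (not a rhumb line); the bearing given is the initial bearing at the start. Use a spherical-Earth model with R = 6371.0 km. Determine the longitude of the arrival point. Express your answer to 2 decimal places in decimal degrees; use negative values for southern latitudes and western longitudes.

longitude 150.66°

Angular distance δ = d/R = 7036.9 / 6371 = 1.104520 rad.
Start latitude φ₁ = -0.506844 rad; initial bearing θ = 2.296853 rad.
Destination latitude: φ₂ = arcsin( sin φ₁ cos δ + cos φ₁ sin δ cos θ ) = arcsin(-0.736720) = -47.45°.
Δλ = atan2( sin θ sin δ cos φ₁ , cos δ − sin φ₁ sin φ₂ ) = atan2(0.583993, 0.091944) = 1.414638 rad = 81.05°.
λ₂ = λ₁ + Δλ = 150.66°.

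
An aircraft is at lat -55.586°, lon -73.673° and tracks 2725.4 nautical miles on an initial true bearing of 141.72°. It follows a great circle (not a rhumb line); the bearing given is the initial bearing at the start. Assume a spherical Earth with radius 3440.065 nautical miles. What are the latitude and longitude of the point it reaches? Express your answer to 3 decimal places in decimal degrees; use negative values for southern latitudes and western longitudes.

The arc subtends δ = 2725.4/3440.065 = 0.792252 rad at the centre.
With φ₁ = -55.586° = -0.970159 rad and θ = 141.72° = 2.473481 rad:
Destination latitude: φ₂ = arcsin( sin φ₁ cos δ + cos φ₁ sin δ cos θ ) = arcsin(-0.895187) = -63.532°.
Δλ = atan2( sin θ sin δ cos φ₁ , cos δ − sin φ₁ sin φ₂ ) = atan2(0.249267, -0.036264) = 1.715264 rad = 98.277°.
Hence λ₂ = -73.673° + 98.277° = 24.604°.

latitude -63.532°, longitude 24.604°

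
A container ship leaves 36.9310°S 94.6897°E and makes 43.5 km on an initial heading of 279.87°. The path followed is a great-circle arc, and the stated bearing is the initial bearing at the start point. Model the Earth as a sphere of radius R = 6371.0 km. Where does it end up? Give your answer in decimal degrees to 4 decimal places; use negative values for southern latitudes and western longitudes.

latitude -36.8630°, longitude 94.2080°

Central angle δ = d/R = 0.006828 rad.
With φ₁ = -36.9310° = -0.644568 rad and θ = 279.87° = 4.884653 rad:
sin φ₂ = sin φ₁ cos δ + cos φ₁ sin δ cos θ = (-0.600853)(0.999977) + (0.799360)(0.006828)(0.171413) = -0.599903
φ₂ = asin(-0.599903) = -0.643380 rad = -36.8630°.
Δλ = atan2( sin θ sin δ cos φ₁ , cos δ − sin φ₁ sin φ₂ ) = atan2(-0.005377, 0.639523) = -0.008408 rad = -0.4817°.
Hence λ₂ = 94.6897° + -0.4817° = 94.2080°.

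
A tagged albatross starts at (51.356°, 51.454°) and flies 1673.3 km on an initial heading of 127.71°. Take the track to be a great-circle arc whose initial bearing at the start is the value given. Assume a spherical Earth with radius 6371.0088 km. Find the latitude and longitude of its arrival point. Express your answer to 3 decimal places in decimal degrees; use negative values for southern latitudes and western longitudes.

The arc subtends δ = 1673.3/6371.0088 = 0.262643 rad at the centre.
Start latitude φ₁ = 0.896331 rad; initial bearing θ = 2.228960 rad.
Destination latitude: φ₂ = arcsin( sin φ₁ cos δ + cos φ₁ sin δ cos θ ) = arcsin(0.655084) = 40.926°.
Then Δλ = atan2(0.128268, 0.454060) = 0.275319 rad, from sin θ sin δ cos φ₁ over cos δ − sin φ₁ sin φ₂.
λ₂ = λ₁ + Δλ = 67.229°.

latitude 40.926°, longitude 67.229°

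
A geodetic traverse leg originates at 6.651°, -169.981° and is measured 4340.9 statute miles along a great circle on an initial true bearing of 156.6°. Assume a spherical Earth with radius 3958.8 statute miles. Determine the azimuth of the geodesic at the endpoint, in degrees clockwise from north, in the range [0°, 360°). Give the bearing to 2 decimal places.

Central angle δ = d/R = 1.096519 rad.
Start latitude φ₁ = 0.116082 rad; initial bearing θ = 2.733186 rad.
Destination latitude: φ₂ = arcsin( sin φ₁ cos δ + cos φ₁ sin δ cos θ ) = arcsin(-0.758066) = -49.294°.
Δλ = atan2( sin θ sin δ cos φ₁ , cos δ − sin φ₁ sin φ₂ ) = atan2(0.350934, 0.544496) = 0.572508 rad = 32.802°.
λ₂ = -169.981° + 32.802° = -137.179°.
The forward bearing on arrival equals the back-azimuth from the destination plus 180°.
Back-azimuth from P₂ (-49.29°, -137.18°) to P₁ (6.65°, -169.98°), with Δλ' = λ₁ − λ₂ = -32.80°: atan2( sin Δλ' cos φ₁ , cos φ₂ sin φ₁ − sin φ₂ cos φ₁ cos Δλ' ) = 322.78°.
Final bearing = (322.78° + 180°) mod 360° = 142.78°.

final bearing 142.78°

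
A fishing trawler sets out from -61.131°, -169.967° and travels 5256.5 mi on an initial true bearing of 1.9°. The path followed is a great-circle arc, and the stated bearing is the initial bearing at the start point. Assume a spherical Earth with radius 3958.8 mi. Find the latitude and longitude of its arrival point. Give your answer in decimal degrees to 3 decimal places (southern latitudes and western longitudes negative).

Angular distance δ = d/R = 5256.5 / 3958.8 = 1.327801 rad.
Start latitude φ₁ = -1.066937 rad; initial bearing θ = 0.033161 rad.
Applying the spherical law of cosines for sides, sin φ₂ = sin φ₁ cos δ + cos φ₁ sin δ cos θ = 0.257658, so φ₂ = 14.931°.
Δλ = atan2( sin θ sin δ cos φ₁ , cos δ − sin φ₁ sin φ₂ ) = atan2(0.015537, 0.466248) = 0.033312 rad = 1.909°.
λ₂ = -169.967° + 1.909° = -168.058°.

latitude 14.931°, longitude -168.058°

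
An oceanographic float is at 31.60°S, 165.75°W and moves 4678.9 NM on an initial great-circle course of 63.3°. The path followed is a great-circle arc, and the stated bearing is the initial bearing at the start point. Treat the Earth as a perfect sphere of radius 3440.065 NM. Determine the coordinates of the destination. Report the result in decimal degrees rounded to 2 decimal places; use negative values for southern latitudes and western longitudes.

δ = 4678.9/3440.065 = 1.360120 rad (77.9291°).
Converting: φ₁ = -0.551524 rad, θ = 1.104793 rad.
sin φ₂ = sin φ₁ cos δ + cos φ₁ sin δ cos θ = (-0.523986)(0.209122) + (0.851727)(0.977890)(0.449319) = 0.264659
φ₂ = asin(0.264659) = 0.267850 rad = 15.35°.
Δλ = atan2( sin θ sin δ cos φ₁ , cos δ − sin φ₁ sin φ₂ ) = atan2(0.744085, 0.347799) = 1.133552 rad = 64.95°.
λ₂ = -165.75° + 64.95° = -100.80°.

latitude 15.35°, longitude -100.80°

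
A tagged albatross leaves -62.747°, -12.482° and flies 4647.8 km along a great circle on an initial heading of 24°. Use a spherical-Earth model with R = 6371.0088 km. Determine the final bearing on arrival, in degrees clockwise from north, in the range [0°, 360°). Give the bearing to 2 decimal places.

final bearing 11.64°

δ = 4647.8/6371.0088 = 0.729523 rad (41.7986°).
Start latitude φ₁ = -1.095142 rad; initial bearing θ = 0.418879 rad.
sin φ₂ = sin φ₁ cos δ + cos φ₁ sin δ cos θ = (-0.888993)(0.745492) + (0.457920)(0.666514)(0.913545) = -0.383914
φ₂ = asin(-0.383914) = -0.394031 rad = -22.576°.
Then Δλ = atan2(0.124140, 0.404196) = 0.297985 rad, from sin θ sin δ cos φ₁ over cos δ − sin φ₁ sin φ₂.
λ₂ = λ₁ + Δλ = 4.591°.
The forward bearing on arrival equals the back-azimuth from the destination plus 180°.
Back-azimuth from P₂ (-22.58°, 4.59°) to P₁ (-62.75°, -12.48°), with Δλ' = λ₁ − λ₂ = -17.07°: atan2( sin Δλ' cos φ₁ , cos φ₂ sin φ₁ − sin φ₂ cos φ₁ cos Δλ' ) = 191.64°.
Final bearing = (191.64° + 180°) mod 360° = 11.64°.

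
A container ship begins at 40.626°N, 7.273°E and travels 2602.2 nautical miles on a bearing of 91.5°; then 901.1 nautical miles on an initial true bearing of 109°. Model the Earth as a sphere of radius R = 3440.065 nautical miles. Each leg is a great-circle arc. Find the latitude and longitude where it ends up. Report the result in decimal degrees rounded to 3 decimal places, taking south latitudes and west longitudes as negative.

latitude 21.676°, longitude 73.144°

Apply the spherical direct solution leg by leg, carrying full precision between legs.
Leg 1: from (40.626°, 7.273°), δ = 2602.2/3440.065 = 0.756439 rad, θ = 91.5° → φ = 27.381°, λ = 57.867°.
Leg 2: from (27.381°, 57.867°), δ = 901.1/3440.065 = 0.261943 rad, θ = 109° → φ = 21.676°, λ = 73.144°.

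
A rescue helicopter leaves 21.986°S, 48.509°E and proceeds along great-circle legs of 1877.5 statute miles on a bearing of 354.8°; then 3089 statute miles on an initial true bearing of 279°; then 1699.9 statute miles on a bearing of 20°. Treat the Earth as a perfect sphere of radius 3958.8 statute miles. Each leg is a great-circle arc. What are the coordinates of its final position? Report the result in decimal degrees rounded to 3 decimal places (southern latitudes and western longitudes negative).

latitude 32.840°, longitude 11.022°

Apply the spherical direct solution leg by leg, carrying full precision between legs.
Leg 1: from (-21.986°, 48.509°), δ = 1877.5/3958.8 = 0.474260 rad, θ = 354.8° → φ = 5.087°, λ = 46.127°.
Leg 2: from (5.087°, 46.127°), δ = 3089/3958.8 = 0.780287 rad, θ = 279° → φ = 9.941°, λ = 1.265°.
Leg 3: from (9.941°, 1.265°), δ = 1699.9/3958.8 = 0.429398 rad, θ = 20° → φ = 32.840°, λ = 11.022°.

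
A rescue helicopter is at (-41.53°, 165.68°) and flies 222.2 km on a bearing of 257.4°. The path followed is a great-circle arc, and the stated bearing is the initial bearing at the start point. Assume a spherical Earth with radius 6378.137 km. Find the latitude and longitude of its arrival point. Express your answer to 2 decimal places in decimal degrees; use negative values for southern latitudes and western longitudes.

latitude -41.94°, longitude 163.06°

Central angle δ = d/R = 0.034838 rad.
Converting: φ₁ = -0.724835 rad, θ = 4.492477 rad.
Applying the spherical law of cosines for sides, sin φ₂ = sin φ₁ cos δ + cos φ₁ sin δ cos θ = -0.668298, so φ₂ = -41.94°.
Δλ = atan2( sin θ sin δ cos φ₁ , cos δ − sin φ₁ sin φ₂ ) = atan2(-0.025447, 0.556304) = -0.045710 rad = -2.62°.
λ₂ = 165.68° + -2.62° = 163.06°.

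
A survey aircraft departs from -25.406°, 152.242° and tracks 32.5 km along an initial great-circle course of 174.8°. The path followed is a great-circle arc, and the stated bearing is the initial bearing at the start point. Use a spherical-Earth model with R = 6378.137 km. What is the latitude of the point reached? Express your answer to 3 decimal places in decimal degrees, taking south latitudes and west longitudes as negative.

latitude -25.697°

Central angle δ = d/R = 0.005096 rad.
With φ₁ = -25.406° = -0.443418 rad and θ = 174.8° = 3.050836 rad:
Applying the spherical law of cosines for sides, sin φ₂ = sin φ₁ cos δ + cos φ₁ sin δ cos θ = -0.433608, so φ₂ = -25.697°.
Δλ = atan2( sin θ sin δ cos φ₁ , cos δ − sin φ₁ sin φ₂ ) = atan2(0.000417, 0.813956) = 0.000513 rad = 0.029°.
Hence λ₂ = 152.242° + 0.029° = 152.271°.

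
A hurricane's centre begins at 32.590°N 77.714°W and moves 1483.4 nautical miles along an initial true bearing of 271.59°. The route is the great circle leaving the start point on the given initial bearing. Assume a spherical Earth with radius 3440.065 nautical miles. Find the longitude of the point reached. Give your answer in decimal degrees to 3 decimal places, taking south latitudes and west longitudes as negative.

Angular distance δ = d/R = 1483.4 / 3440.065 = 0.431213 rad.
Converting: φ₁ = 0.568803 rad, θ = 4.740140 rad.
Applying the spherical law of cosines for sides, sin φ₂ = sin φ₁ cos δ + cos φ₁ sin δ cos θ = 0.499089, so φ₂ = 29.940°.
For the longitude increment, Δλ = atan2( sin θ sin δ cos φ₁, cos δ − sin φ₁ sin φ₂ ) = atan2(-0.352026, 0.639638) = -28.826°.
λ₂ = -77.714° + -28.826° = -106.540°.

longitude -106.540°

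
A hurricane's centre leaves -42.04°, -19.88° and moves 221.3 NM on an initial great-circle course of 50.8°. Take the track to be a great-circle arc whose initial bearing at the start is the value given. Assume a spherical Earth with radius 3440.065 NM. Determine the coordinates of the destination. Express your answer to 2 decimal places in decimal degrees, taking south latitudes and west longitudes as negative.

δ = 221.3/3440.065 = 0.064330 rad (3.6858°).
Converting: φ₁ = -0.733736 rad, θ = 0.886627 rad.
sin φ₂ = sin φ₁ cos δ + cos φ₁ sin δ cos θ = (-0.669649)(0.997932) + (0.742678)(0.064286)(0.632029) = -0.638089
φ₂ = asin(-0.638089) = -0.692013 rad = -39.65°.
Δλ = atan2( sin θ sin δ cos φ₁ , cos δ − sin φ₁ sin φ₂ ) = atan2(0.036999, 0.570636) = 0.064747 rad = 3.71°.
λ₂ = λ₁ + Δλ = -16.17°.

latitude -39.65°, longitude -16.17°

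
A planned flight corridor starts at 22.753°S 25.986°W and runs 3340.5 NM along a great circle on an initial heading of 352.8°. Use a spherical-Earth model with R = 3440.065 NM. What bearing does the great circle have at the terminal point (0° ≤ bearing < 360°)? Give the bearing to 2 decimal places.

Central angle δ = d/R = 0.971057 rad.
Converting: φ₁ = -0.397115 rad, θ = 6.157522 rad.
sin φ₂ = sin φ₁ cos δ + cos φ₁ sin δ cos θ = (-0.386759)(0.564427) + (0.922181)(0.825483)(0.992115) = 0.536944
φ₂ = asin(0.536944) = 0.566811 rad = 32.476°.
Δλ = atan2( sin θ sin δ cos φ₁ , cos δ − sin φ₁ sin φ₂ ) = atan2(-0.095409, 0.772095) = -0.122949 rad = -7.044°.
λ₂ = λ₁ + Δλ = -33.030°.
The forward bearing on arrival equals the back-azimuth from the destination plus 180°.
Back-azimuth from P₂ (32.48°, -33.03°) to P₁ (-22.75°, -25.99°), with Δλ' = λ₁ − λ₂ = 7.04°: atan2( sin Δλ' cos φ₁ , cos φ₂ sin φ₁ − sin φ₂ cos φ₁ cos Δλ' ) = 172.13°.
Final bearing = (172.13° + 180°) mod 360° = 352.13°.

final bearing 352.13°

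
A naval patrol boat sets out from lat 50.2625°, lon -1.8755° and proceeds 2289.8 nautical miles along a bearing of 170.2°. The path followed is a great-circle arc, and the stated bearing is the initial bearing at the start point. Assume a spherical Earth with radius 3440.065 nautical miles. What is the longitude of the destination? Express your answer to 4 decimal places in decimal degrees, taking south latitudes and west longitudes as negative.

longitude 4.3044°

Central angle δ = d/R = 0.665627 rad.
Start latitude φ₁ = 0.877246 rad; initial bearing θ = 2.970550 rad.
Applying the spherical law of cosines for sides, sin φ₂ = sin φ₁ cos δ + cos φ₁ sin δ cos θ = 0.215804, so φ₂ = 12.4627°.
For the longitude increment, Δλ = atan2( sin θ sin δ cos φ₁, cos δ − sin φ₁ sin φ₂ ) = atan2(0.067196, 0.620581) = 6.1799°.
Hence λ₂ = -1.8755° + 6.1799° = 4.3044°.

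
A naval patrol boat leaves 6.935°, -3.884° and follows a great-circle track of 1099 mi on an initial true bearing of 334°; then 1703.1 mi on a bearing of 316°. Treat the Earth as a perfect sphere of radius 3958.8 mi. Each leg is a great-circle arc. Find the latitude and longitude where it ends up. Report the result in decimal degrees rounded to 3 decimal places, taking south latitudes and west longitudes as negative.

Apply the spherical direct solution leg by leg, carrying full precision between legs.
Leg 1: from (6.935°, -3.884°), δ = 1099/3958.8 = 0.277609 rad, θ = 334° → φ = 21.139°, λ = -11.285°.
Leg 2: from (21.139°, -11.285°), δ = 1703.1/3958.8 = 0.430206 rad, θ = 316° → φ = 37.416°, λ = -32.678°.

latitude 37.416°, longitude -32.678°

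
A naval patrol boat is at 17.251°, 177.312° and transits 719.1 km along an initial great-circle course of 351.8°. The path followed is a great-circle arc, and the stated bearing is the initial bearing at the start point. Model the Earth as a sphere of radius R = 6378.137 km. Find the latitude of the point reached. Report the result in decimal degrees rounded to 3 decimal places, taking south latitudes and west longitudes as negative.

Central angle δ = d/R = 0.112745 rad.
Start latitude φ₁ = 0.301087 rad; initial bearing θ = 6.140068 rad.
Destination latitude: φ₂ = arcsin( sin φ₁ cos δ + cos φ₁ sin δ cos θ ) = arcsin(0.401022) = 23.642°.
Δλ = atan2( sin θ sin δ cos φ₁ , cos δ − sin φ₁ sin φ₂ ) = atan2(-0.015325, 0.874725) = -0.017518 rad = -1.004°.
λ₂ = λ₁ + Δλ = 176.308°.

latitude 23.642°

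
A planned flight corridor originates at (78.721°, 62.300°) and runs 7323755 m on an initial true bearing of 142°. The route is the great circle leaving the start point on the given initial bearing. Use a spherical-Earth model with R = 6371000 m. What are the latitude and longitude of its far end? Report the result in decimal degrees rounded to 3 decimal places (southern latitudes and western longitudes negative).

Angular distance δ = d/R = 7323755 / 6371000 = 1.149546 rad.
With φ₁ = 78.721° = 1.373941 rad and θ = 142° = 2.478368 rad:
Applying the spherical law of cosines for sides, sin φ₂ = sin φ₁ cos δ + cos φ₁ sin δ cos θ = 0.260354, so φ₂ = 15.091°.
Δλ = atan2( sin θ sin δ cos φ₁ , cos δ − sin φ₁ sin φ₂ ) = atan2(0.109888, 0.153576) = 0.621072 rad = 35.585°.
λ₂ = λ₁ + Δλ = 97.885°.

latitude 15.091°, longitude 97.885°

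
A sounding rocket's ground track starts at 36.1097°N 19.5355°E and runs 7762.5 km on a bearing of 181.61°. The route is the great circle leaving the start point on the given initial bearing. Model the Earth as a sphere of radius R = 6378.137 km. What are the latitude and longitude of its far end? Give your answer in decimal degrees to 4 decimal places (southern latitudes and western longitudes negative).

latitude -33.6014°, longitude 17.7221°

Central angle δ = d/R = 1.217048 rad.
With φ₁ = 36.1097° = 0.630233 rad and θ = 181.61° = 3.169692 rad:
Applying the spherical law of cosines for sides, sin φ₂ = sin φ₁ cos δ + cos φ₁ sin δ cos θ = -0.553412, so φ₂ = -33.6014°.
For the longitude increment, Δλ = atan2( sin θ sin δ cos φ₁, cos δ − sin φ₁ sin φ₂ ) = atan2(-0.021293, 0.672561) = -1.8134°.
λ₂ = 19.5355° + -1.8134° = 17.7221°.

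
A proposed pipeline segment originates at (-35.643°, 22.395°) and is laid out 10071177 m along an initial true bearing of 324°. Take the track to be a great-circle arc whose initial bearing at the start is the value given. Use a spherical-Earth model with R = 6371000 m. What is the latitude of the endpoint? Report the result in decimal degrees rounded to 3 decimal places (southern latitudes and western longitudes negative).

The arc subtends δ = 10071177/6371000 = 1.580784 rad at the centre.
With φ₁ = -35.643° = -0.622088 rad and θ = 324° = 5.654867 rad:
sin φ₂ = sin φ₁ cos δ + cos φ₁ sin δ cos θ = (-0.582733)(-0.009988) + (0.812664)(0.999950)(0.809017) = 0.663246
φ₂ = asin(0.663246) = 0.725148 rad = 41.548°.
Δλ = atan2( sin θ sin δ cos φ₁ , cos δ − sin φ₁ sin φ₂ ) = atan2(-0.477648, 0.376508) = -0.903259 rad = -51.753°.
λ₂ = 22.395° + -51.753° = -29.358°.

latitude 41.548°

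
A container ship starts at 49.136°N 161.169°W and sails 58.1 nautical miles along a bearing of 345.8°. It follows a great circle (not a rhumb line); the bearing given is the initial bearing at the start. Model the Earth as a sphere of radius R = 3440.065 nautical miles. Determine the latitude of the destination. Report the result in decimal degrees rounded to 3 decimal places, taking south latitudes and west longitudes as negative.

latitude 50.074°

Angular distance δ = d/R = 58.1 / 3440.065 = 0.016889 rad.
Start latitude φ₁ = 0.857585 rad; initial bearing θ = 6.035349 rad.
sin φ₂ = sin φ₁ cos δ + cos φ₁ sin δ cos θ = (0.756265)(0.999857) + (0.654266)(0.016888)(0.969445) = 0.766869
φ₂ = asin(0.766869) = 0.873948 rad = 50.074°.
For the longitude increment, Δλ = atan2( sin θ sin δ cos φ₁, cos δ − sin φ₁ sin φ₂ ) = atan2(-0.002711, 0.419902) = -0.370°.
Hence λ₂ = -161.169° + -0.370° = -161.539°.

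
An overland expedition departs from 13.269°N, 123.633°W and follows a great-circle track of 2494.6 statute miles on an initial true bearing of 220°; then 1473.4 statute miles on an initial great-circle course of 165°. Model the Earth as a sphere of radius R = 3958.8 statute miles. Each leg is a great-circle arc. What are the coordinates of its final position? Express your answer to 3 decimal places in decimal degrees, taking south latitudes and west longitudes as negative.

Apply the spherical direct solution leg by leg, carrying full precision between legs.
Leg 1: from (13.269°, -123.633°), δ = 2494.6/3958.8 = 0.630140 rad, θ = 220° → φ = -14.709°, λ = -146.687°.
Leg 2: from (-14.709°, -146.687°), δ = 1473.4/3958.8 = 0.372183 rad, θ = 165° → φ = -35.189°, λ = -140.074°.

latitude -35.189°, longitude -140.074°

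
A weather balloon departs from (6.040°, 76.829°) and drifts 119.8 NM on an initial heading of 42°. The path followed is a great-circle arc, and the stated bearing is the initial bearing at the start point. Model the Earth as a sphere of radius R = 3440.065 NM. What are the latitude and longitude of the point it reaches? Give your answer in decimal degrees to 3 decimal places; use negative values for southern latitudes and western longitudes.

Central angle δ = d/R = 0.034825 rad.
With φ₁ = 6.040° = 0.105418 rad and θ = 42° = 0.733038 rad:
sin φ₂ = sin φ₁ cos δ + cos φ₁ sin δ cos θ = (0.105223)(0.999394) + (0.994449)(0.034818)(0.743145) = 0.130890
φ₂ = asin(0.130890) = 0.131267 rad = 7.521°.
For the longitude increment, Δλ = atan2( sin θ sin δ cos φ₁, cos δ − sin φ₁ sin φ₂ ) = atan2(0.023168, 0.985621) = 1.347°.
λ₂ = λ₁ + Δλ = 78.176°.

latitude 7.521°, longitude 78.176°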